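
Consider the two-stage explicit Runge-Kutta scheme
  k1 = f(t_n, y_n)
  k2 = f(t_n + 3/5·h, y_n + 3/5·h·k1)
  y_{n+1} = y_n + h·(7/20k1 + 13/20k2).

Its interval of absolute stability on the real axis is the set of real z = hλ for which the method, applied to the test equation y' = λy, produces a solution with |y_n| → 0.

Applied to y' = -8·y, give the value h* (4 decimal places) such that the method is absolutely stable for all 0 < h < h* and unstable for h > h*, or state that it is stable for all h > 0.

Set f=λy, z=hλ:
  k1=λy_n ⇒ h·k1=z·y_n;  k2=λ(1+3/5z)y_n ⇒ h·k2=z(1+3/5z)y_n
  y_{n+1}/y_n = 1 + 7/20z + 13/20z(1+3/5z) = 1 + z + 39/100z²
  R(z) = 1 + z + 39/100z².

Boundary: |R(x)|=1, x<0.
x=-1.46: |R|=0.3713
R=1: x+39/100x²=0 ⇒ x=−100/39=-2.5641; min R=1−1/(4·39/100)=0.3590>−1
Confirm numerically:
  x=-2.406: |R|=0.85165 <1
  x=-1.790: |R|=0.45960 <1
  x=-1.620: |R|=0.40352 <1
  x=-3.112: |R|=1.66497 >1
  x=-3.059: |R|=1.59042 >1
  x=-2.717: |R|=1.16201 >1
Interval (-2.5641, 0).

(-2.5641,0); λ=-8 ⇒ h* = (100/39)/8 = 0.3205.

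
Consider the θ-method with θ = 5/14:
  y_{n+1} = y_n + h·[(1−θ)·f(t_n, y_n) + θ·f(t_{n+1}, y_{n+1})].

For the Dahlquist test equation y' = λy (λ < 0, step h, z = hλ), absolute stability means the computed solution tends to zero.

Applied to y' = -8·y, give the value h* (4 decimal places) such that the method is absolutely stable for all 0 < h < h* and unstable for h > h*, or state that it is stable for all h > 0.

With y'=λy (z=hλ):
  y_{n+1} = y_n + z·[9/14·y_n + 5/14·y_{n+1}] ⇒ (1 − 5/14z)y_{n+1} = (1 + 9/14z)y_n
  ⇒ R(z) = (1 + 9/14z)/(1 − 5/14z).

Need |R(x)|<1, x<0.
x=-1.08: |R|=0.2206
R=−1: 1+9/14x = −1+5/14x ⇒ -2/7x=2 ⇒ x=2/(-2/7)=-7.0000
Confirm numerically:
  x=-6.250: |R|=0.93370 <1
  x=-5.314: |R|=0.83377 <1
  x=-3.387: |R|=0.53283 <1
  x=-7.297: |R|=1.02353 >1
  x=-7.234: |R|=1.01866 >1
Stable set (-7.0000, 0).

(-7.0000,0); λ=-8 ⇒ h* = (7)/8 = 0.8750.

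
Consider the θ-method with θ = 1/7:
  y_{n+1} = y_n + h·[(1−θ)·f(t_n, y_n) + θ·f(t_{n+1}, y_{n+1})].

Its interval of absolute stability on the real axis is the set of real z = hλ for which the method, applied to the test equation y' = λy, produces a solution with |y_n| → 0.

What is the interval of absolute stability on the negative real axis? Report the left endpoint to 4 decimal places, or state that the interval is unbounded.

On y'=λy, z=hλ:
  y_{n+1} = y_n + z·[6/7·y_n + 1/7·y_{n+1}] ⇒ (1 − 1/7z)y_{n+1} = (1 + 6/7z)y_n
  so R(z) = (1 + 6/7z)/(1 − 1/7z).

Boundary: |R(x)|=1, x<0.
x=-1.14: |R|=0.0197
R=−1: 1+6/7x = −1+1/7x ⇒ -5/7x=2 ⇒ x=2/(-5/7)=-2.8000
Confirm numerically:
  x=-2.273: |R|=0.71584 <1
  x=-1.860: |R|=0.46953 <1
  x=-1.292: |R|=0.09069 <1
  x=-1.146: |R|=0.01522 <1
  x=-3.165: |R|=1.17954 >1
  x=-3.004: |R|=1.10196 >1
  x=-2.840: |R|=1.02033 >1
So |R|<1 on (-2.8000, 0).

z∈(-2.8000,0).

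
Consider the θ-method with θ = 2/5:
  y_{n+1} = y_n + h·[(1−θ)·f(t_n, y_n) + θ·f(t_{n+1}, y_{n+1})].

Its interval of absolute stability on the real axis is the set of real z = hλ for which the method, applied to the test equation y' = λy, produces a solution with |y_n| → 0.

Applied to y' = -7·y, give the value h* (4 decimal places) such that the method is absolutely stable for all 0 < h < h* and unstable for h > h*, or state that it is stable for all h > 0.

(-10.0000,0); λ=-7 ⇒ h* = (10)/7 = 1.4286.

Test eqn y'=λy, z=hλ:
  y_{n+1} = y_n + z·[3/5·y_n + 2/5·y_{n+1}] ⇒ (1 − 2/5z)y_{n+1} = (1 + 3/5z)y_n
  ⇒ R(z) = (1 + 3/5z)/(1 − 2/5z).

Find x<0 with |R(x)|<1.
x=-0.51: |R|=0.5764
R=−1: 1+3/5x = −1+2/5x ⇒ -1/5x=2 ⇒ x=2/(-1/5)=-10.0000
Confirm numerically:
  x=-7.879: |R|=0.89782 <1
  x=-7.660: |R|=0.88484 <1
  x=-6.032: |R|=0.76746 <1
  x=-10.418: |R|=1.01618 >1
  x=-10.269: |R|=1.01053 >1
Stable set (-10.0000, 0).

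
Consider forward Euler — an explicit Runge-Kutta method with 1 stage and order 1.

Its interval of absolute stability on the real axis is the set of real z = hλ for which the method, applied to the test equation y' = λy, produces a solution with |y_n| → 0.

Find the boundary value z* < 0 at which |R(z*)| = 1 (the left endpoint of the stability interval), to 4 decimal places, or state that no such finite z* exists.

left endpoint -2.0000.

Set f=λy, z=hλ:
  order 1, 1-stage ⇒ R(z)=1+z
  (e.g. R(-0.87)=0.13000, |R|=0.13000)

Need |R(x)|<1, x<0.
x=-0.87: |R|=0.1300
|R(-1.52)|=0.5200 |R(-1.26)|=0.2600 |R(-1.06)|=0.0600
Bisect:
  x_lo=-2.3805 |R|=1.3805  x_hi=-0.1456 |R|=0.8544
  mid=-1.26304 |R|=0.26304 →hi
  mid=-1.82178 |R|=0.82178 →hi
  mid=-2.10116 |R|=1.10116 →lo
  mid=-1.96147 |R|=0.96147 →hi
  mid=-2.03131 |R|=1.03131 →lo
  mid=-1.99639 |R|=0.99639 →hi
  mid=-2.01385 |R|=1.01385 →lo
  mid=-2.00512 |R|=1.00512 →lo
  mid=-2.00076 |R|=1.00076 →lo
  mid=-1.99857 |R|=0.99857 →hi
  ...
  [-2.00007,-1.99994] ⇒ x*=-2.0000
Stable set (-2.0000, 0).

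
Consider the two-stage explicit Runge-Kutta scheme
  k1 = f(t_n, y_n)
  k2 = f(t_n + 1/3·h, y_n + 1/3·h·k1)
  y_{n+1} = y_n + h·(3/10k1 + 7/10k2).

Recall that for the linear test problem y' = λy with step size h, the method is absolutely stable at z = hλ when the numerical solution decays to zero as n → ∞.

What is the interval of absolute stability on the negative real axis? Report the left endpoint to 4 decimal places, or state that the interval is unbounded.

Test eqn y'=λy, z=hλ:
  k1=λy_n ⇒ h·k1=z·y_n;  k2=λ(1+1/3z)y_n ⇒ h·k2=z(1+1/3z)y_n
  y_{n+1}/y_n = 1 + 3/10z + 7/10z(1+1/3z) = 1 + z + 7/30z²
  R(z) = 1 + z + 7/30z².

Solve |R(x)|<1 on ℝ⁻.
x=-0.44: |R|=0.6052
R=1: x+7/30x²=0 ⇒ x=−30/7=-4.2857; min R=1−1/(4·7/30)=-0.0714>−1
Confirm numerically:
  x=-3.424: |R|=0.31155 <1
  x=-2.609: |R|=0.02073 <1
  x=-2.467: |R|=0.04691 <1
  x=-1.907: |R|=0.05845 <1
  x=-4.510: |R|=1.23602 >1
  x=-4.496: |R|=1.22060 >1
  x=-4.412: |R|=1.13001 >1
Interval (-4.2857, 0).

z∈(-4.2857,0).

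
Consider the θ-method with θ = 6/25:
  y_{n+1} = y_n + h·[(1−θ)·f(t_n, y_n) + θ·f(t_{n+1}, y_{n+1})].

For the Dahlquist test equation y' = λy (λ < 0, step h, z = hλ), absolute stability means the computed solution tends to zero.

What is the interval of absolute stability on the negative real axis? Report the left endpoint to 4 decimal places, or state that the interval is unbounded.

Test eqn y'=λy, z=hλ:
  y_{n+1} = y_n + z·[19/25·y_n + 6/25·y_{n+1}] ⇒ (1 − 6/25z)y_{n+1} = (1 + 19/25z)y_n
  R(z) = (1 + 19/25z)/(1 − 6/25z).

Find x<0 with |R(x)|<1.
x=-0.96: |R|=0.2198
R=−1: 1+19/25x = −1+6/25x ⇒ -13/25x=2 ⇒ x=2/(-13/25)=-3.8462
Confirm numerically:
  x=-3.336: |R|=0.85267 <1
  x=-3.296: |R|=0.84027 <1
  x=-2.477: |R|=0.55348 <1
  x=-2.000: |R|=0.35135 <1
  x=-4.363: |R|=1.13129 >1
  x=-4.284: |R|=1.11226 >1
  x=-4.273: |R|=1.10958 >1
So |R|<1 on (-3.8462, 0).

(-3.8462, 0).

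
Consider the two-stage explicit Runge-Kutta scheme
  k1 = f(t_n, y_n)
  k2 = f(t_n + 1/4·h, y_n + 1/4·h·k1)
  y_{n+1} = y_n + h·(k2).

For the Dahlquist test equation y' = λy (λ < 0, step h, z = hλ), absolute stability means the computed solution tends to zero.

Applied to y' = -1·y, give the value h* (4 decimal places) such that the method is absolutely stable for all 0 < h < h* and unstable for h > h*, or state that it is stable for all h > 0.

(-4.0000,0); λ=-1 ⇒ h* = (4)/1 = 4.0000.

On y'=λy, z=hλ:
  k1=λy_n ⇒ h·k1=z·y_n;  k2=λ(1+1/4z)y_n ⇒ h·k2=z(1+1/4z)y_n
  y_{n+1}/y_n = 1 + z(1+1/4z) = 1 + z + 1/4z²
  Hence R(z) = 1 + z + 1/4z².

Solve |R(x)|<1 on ℝ⁻.
x=-1.52: |R|=0.0576
R=1: x+1/4x²=0 ⇒ x=−4=-4.0000; min R=1−1/(4·1/4)=0.0000>−1
Confirm numerically:
  x=-3.646: |R|=0.67733 <1
  x=-3.021: |R|=0.26061 <1
  x=-1.627: |R|=0.03478 <1
  x=-4.517: |R|=1.58382 >1
  x=-4.498: |R|=1.56000 >1
  x=-4.194: |R|=1.20341 >1
Stable set (-4.0000, 0).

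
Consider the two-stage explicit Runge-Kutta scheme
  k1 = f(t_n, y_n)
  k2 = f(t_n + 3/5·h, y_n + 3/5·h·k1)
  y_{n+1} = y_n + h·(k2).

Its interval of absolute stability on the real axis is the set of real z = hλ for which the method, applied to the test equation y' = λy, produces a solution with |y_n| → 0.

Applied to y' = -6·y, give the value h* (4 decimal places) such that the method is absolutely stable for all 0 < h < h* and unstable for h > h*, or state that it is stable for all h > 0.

Test eqn y'=λy, z=hλ:
  k1=λy_n ⇒ h·k1=z·y_n;  k2=λ(1+3/5z)y_n ⇒ h·k2=z(1+3/5z)y_n
  y_{n+1}/y_n = 1 + z(1+3/5z) = 1 + z + 3/5z²
  Hence R(z) = 1 + z + 3/5z².

Solve |R(x)|<1 on ℝ⁻.
x=-1.09: |R|=0.6229
R=1: x+3/5x²=0 ⇒ x=−5/3=-1.6667; min R=1−1/(4·3/5)=0.5833>−1
Confirm numerically:
  x=-1.401: |R|=0.77668 <1
  x=-1.256: |R|=0.69052 <1
  x=-1.182: |R|=0.65627 <1
  x=-2.220: |R|=1.73704 >1
  x=-1.938: |R|=1.31551 >1
  x=-1.908: |R|=1.27628 >1
Stable set (-1.6667, 0).

(-1.6667,0); λ=-6 ⇒ h* = (5/3)/6 = 0.2778.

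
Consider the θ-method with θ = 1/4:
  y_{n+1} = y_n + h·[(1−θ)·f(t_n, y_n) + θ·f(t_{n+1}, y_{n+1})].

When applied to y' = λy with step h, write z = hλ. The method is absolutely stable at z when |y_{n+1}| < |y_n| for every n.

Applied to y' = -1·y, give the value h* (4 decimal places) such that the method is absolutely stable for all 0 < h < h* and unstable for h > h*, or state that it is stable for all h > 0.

Test eqn y'=λy, z=hλ:
  y_{n+1} = y_n + z·[3/4·y_n + 1/4·y_{n+1}] ⇒ (1 − 1/4z)y_{n+1} = (1 + 3/4z)y_n
  Hence R(z) = (1 + 3/4z)/(1 − 1/4z).

Need |R(x)|<1, x<0.
x=-1.22: |R|=0.0651
R=−1: 1+3/4x = −1+1/4x ⇒ -1/2x=2 ⇒ x=2/(-1/2)=-4.0000
Confirm numerically:
  x=-3.068: |R|=0.73628 <1
  x=-2.406: |R|=0.50234 <1
  x=-1.807: |R|=0.24470 <1
  x=-4.229: |R|=1.05566 >1
  x=-4.219: |R|=1.05329 >1
  x=-4.069: |R|=1.01710 >1
So |R|<1 on (-4.0000, 0).

(-4.0000,0); λ=-1 ⇒ h* = (4)/1 = 4.0000.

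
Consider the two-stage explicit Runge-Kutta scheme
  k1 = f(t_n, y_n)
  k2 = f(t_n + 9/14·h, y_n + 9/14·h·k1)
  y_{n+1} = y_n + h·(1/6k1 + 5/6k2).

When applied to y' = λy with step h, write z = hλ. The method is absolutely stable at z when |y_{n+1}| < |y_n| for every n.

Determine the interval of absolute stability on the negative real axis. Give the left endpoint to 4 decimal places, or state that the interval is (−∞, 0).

On y'=λy, z=hλ:
  k1=λy_n ⇒ h·k1=z·y_n;  k2=λ(1+9/14z)y_n ⇒ h·k2=z(1+9/14z)y_n
  y_{n+1}/y_n = 1 + 1/6z + 5/6z(1+9/14z) = 1 + z + 15/28z²
  so R(z) = 1 + z + 15/28z².

Solve |R(x)|<1 on ℝ⁻.
x=-0.41: |R|=0.6801
R=1: x+15/28x²=0 ⇒ x=−28/15=-1.8667; min R=1−1/(4·15/28)=0.5333>−1
Confirm numerically:
  x=-1.693: |R|=0.84249 <1
  x=-1.605: |R|=0.77501 <1
  x=-1.104: |R|=0.54894 <1
  x=-2.451: |R|=1.76725 >1
  x=-2.176: |R|=1.36059 >1
  x=-2.097: |R|=1.25875 >1
So |R|<1 on (-1.8667, 0).

(-1.8667, 0).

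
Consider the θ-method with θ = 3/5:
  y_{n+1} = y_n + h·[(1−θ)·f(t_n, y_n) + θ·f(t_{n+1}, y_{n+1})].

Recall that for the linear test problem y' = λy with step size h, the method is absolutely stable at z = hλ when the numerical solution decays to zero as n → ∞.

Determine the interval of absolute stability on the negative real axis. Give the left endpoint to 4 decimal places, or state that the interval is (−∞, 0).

With y'=λy (z=hλ):
  y_{n+1} = y_n + z·[2/5·y_n + 3/5·y_{n+1}] ⇒ (1 − 3/5z)y_{n+1} = (1 + 2/5z)y_n
  R(z) = (1 + 2/5z)/(1 − 3/5z).

Boundary: |R(x)|=1, x<0.
x=-1.59: |R|=0.1863
x=-2: |R|=0.0909
x=-10: |R|=0.4286
x=-100: |R|=0.6393
θ=3/5≥1/2 ⇒ |1+2/5x|<|1−3/5x| ∀x<0 ⇒ interval (−∞,0).

interval (−∞, 0).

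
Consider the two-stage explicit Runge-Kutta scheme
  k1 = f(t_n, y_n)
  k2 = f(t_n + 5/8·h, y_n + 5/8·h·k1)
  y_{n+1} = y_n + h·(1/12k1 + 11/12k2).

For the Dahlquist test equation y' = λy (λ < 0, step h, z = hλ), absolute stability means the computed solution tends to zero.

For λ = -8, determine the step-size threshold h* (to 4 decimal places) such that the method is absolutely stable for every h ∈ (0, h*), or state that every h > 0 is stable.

(-1.7455,0); λ=-8 ⇒ h* = (96/55)/8 = 0.2182.

With y'=λy (z=hλ):
  k1=λy_n ⇒ h·k1=z·y_n;  k2=λ(1+5/8z)y_n ⇒ h·k2=z(1+5/8z)y_n
  y_{n+1}/y_n = 1 + 1/12z + 11/12z(1+5/8z) = 1 + z + 55/96z²
  ⇒ R(z) = 1 + z + 55/96z².

Solve |R(x)|<1 on ℝ⁻.
x=-0.59: |R|=0.6094
R=1: x+55/96x²=0 ⇒ x=−96/55=-1.7455; min R=1−1/(4·55/96)=0.5636>−1
Confirm numerically:
  x=-1.702: |R|=0.95763 <1
  x=-1.494: |R|=0.78477 <1
  x=-1.312: |R|=0.67419 <1
  x=-1.164: |R|=0.61224 <1
  x=-2.332: |R|=1.78365 >1
  x=-2.315: |R|=1.75539 >1
  x=-2.009: |R|=1.30334 >1
Stable set (-1.7455, 0).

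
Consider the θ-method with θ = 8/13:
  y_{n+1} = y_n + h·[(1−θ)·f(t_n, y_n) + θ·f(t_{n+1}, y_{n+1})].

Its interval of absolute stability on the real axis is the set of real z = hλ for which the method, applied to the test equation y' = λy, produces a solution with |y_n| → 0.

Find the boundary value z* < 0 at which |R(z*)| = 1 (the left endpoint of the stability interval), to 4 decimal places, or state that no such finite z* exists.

With y'=λy (z=hλ):
  y_{n+1} = y_n + z·[5/13·y_n + 8/13·y_{n+1}] ⇒ (1 − 8/13z)y_{n+1} = (1 + 5/13z)y_n
  Hence R(z) = (1 + 5/13z)/(1 − 8/13z).

Need |R(x)|<1, x<0.
x=-1.48: |R|=0.2254
x=-2: |R|=0.1034
x=-10: |R|=0.3978
x=-100: |R|=0.5990
θ=8/13≥1/2 ⇒ |1+5/13x|<|1−8/13x| ∀x<0 ⇒ interval (−∞,0).

interval (−∞, 0).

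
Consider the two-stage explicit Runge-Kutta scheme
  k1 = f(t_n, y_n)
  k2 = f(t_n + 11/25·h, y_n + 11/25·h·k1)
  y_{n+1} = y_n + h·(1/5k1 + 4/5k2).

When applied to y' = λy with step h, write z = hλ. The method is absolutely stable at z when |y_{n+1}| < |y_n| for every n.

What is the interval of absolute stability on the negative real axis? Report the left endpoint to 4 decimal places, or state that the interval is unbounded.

(-2.8409, 0).

Set f=λy, z=hλ:
  k1=λy_n ⇒ h·k1=z·y_n;  k2=λ(1+11/25z)y_n ⇒ h·k2=z(1+11/25z)y_n
  y_{n+1}/y_n = 1 + 1/5z + 4/5z(1+11/25z) = 1 + z + 44/125z²
  R(z) = 1 + z + 44/125z².

Boundary: |R(x)|=1, x<0.
x=-0.37: |R|=0.6782
R=1: x+44/125x²=0 ⇒ x=−125/44=-2.8409; min R=1−1/(4·44/125)=0.2898>−1
Confirm numerically:
  x=-2.785: |R|=0.94519 <1
  x=-1.775: |R|=0.33402 <1
  x=-1.464: |R|=0.29044 <1
  x=-1.207: |R|=0.30581 <1
  x=-3.098: |R|=1.28036 >1
  x=-3.067: |R|=1.24408 >1
Stable set (-2.8409, 0).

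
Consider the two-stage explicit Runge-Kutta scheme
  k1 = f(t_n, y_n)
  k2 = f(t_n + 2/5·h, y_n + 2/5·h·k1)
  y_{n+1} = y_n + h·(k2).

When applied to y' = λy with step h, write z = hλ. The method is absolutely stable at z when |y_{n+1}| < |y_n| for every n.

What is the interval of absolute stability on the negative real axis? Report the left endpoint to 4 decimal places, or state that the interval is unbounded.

(-2.5000, 0).

On y'=λy, z=hλ:
  k1=λy_n ⇒ h·k1=z·y_n;  k2=λ(1+2/5z)y_n ⇒ h·k2=z(1+2/5z)y_n
  y_{n+1}/y_n = 1 + z(1+2/5z) = 1 + z + 2/5z²
  ⇒ R(z) = 1 + z + 2/5z².

Find x<0 with |R(x)|<1.
x=-0.39: |R|=0.6708
R=1: x+2/5x²=0 ⇒ x=−5/2=-2.5000; min R=1−1/(4·2/5)=0.3750>−1
Confirm numerically:
  x=-2.363: |R|=0.87051 <1
  x=-1.158: |R|=0.37839 <1
  x=-1.095: |R|=0.38461 <1
  x=-2.814: |R|=1.35344 >1
  x=-2.782: |R|=1.31381 >1
Interval (-2.5000, 0).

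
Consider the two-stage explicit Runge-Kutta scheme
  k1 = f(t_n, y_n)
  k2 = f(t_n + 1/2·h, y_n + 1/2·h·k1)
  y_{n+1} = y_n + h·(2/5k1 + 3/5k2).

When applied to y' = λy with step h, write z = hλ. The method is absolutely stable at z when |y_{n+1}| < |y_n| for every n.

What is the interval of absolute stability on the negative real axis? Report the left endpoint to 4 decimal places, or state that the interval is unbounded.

(-3.3333, 0).

Test eqn y'=λy, z=hλ:
  k1=λy_n ⇒ h·k1=z·y_n;  k2=λ(1+1/2z)y_n ⇒ h·k2=z(1+1/2z)y_n
  y_{n+1}/y_n = 1 + 2/5z + 3/5z(1+1/2z) = 1 + z + 3/10z²
  R(z) = 1 + z + 3/10z².

Find x<0 with |R(x)|<1.
x=-0.3: |R|=0.7270
R=1: x+3/10x²=0 ⇒ x=−10/3=-3.3333; min R=1−1/(4·3/10)=0.1667>−1
Confirm numerically:
  x=-3.144: |R|=0.82142 <1
  x=-2.807: |R|=0.55677 <1
  x=-2.738: |R|=0.51099 <1
  x=-2.490: |R|=0.37003 <1
  x=-3.919: |R|=1.68857 >1
  x=-3.696: |R|=1.40212 >1
Stable set (-3.3333, 0).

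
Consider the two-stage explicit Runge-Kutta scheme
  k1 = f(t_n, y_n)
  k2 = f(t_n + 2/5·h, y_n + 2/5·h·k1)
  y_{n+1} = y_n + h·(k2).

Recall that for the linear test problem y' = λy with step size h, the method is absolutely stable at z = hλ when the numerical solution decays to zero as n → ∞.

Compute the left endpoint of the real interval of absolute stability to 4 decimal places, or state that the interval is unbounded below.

left endpoint -2.5000.

Set f=λy, z=hλ:
  k1=λy_n ⇒ h·k1=z·y_n;  k2=λ(1+2/5z)y_n ⇒ h·k2=z(1+2/5z)y_n
  y_{n+1}/y_n = 1 + z(1+2/5z) = 1 + z + 2/5z²
  Hence R(z) = 1 + z + 2/5z².

Find x<0 with |R(x)|<1.
x=-0.47: |R|=0.6184
R=1: x+2/5x²=0 ⇒ x=−5/2=-2.5000; min R=1−1/(4·2/5)=0.3750>−1
Confirm numerically:
  x=-2.241: |R|=0.76783 <1
  x=-1.932: |R|=0.56105 <1
  x=-1.764: |R|=0.48068 <1
  x=-1.673: |R|=0.44657 <1
  x=-2.879: |R|=1.43646 >1
  x=-2.529: |R|=1.02934 >1
Stable set (-2.5000, 0).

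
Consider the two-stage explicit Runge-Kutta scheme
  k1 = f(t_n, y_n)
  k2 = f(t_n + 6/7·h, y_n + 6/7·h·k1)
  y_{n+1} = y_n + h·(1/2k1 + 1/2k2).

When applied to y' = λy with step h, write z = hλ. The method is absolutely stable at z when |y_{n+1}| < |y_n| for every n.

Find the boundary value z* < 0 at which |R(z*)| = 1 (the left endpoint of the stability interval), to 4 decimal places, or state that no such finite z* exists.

Test eqn y'=λy, z=hλ:
  k1=λy_n ⇒ h·k1=z·y_n;  k2=λ(1+6/7z)y_n ⇒ h·k2=z(1+6/7z)y_n
  y_{n+1}/y_n = 1 + 1/2z + 1/2z(1+6/7z) = 1 + z + 3/7z²
  Hence R(z) = 1 + z + 3/7z².

Find x<0 with |R(x)|<1.
x=-0.62: |R|=0.5447
R=1: x+3/7x²=0 ⇒ x=−7/3=-2.3333; min R=1−1/(4·3/7)=0.4167>−1
Confirm numerically:
  x=-2.162: |R|=0.84125 <1
  x=-2.112: |R|=0.79966 <1
  x=-1.859: |R|=0.62209 <1
  x=-1.255: |R|=0.42001 <1
  x=-2.515: |R|=1.19581 >1
  x=-2.488: |R|=1.16492 >1
So |R|<1 on (-2.3333, 0).

left endpoint -2.3333.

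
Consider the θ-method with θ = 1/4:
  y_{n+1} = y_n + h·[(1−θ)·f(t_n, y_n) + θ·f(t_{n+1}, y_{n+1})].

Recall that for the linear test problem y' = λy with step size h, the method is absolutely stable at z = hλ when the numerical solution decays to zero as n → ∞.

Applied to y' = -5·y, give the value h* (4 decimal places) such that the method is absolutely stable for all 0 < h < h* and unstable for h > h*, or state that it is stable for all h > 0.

On y'=λy, z=hλ:
  y_{n+1} = y_n + z·[3/4·y_n + 1/4·y_{n+1}] ⇒ (1 − 1/4z)y_{n+1} = (1 + 3/4z)y_n
  Hence R(z) = (1 + 3/4z)/(1 − 1/4z).

Find x<0 with |R(x)|<1.
x=-1.32: |R|=0.0075
R=−1: 1+3/4x = −1+1/4x ⇒ -1/2x=2 ⇒ x=2/(-1/2)=-4.0000
Confirm numerically:
  x=-2.913: |R|=0.68552 <1
  x=-2.863: |R|=0.66866 <1
  x=-2.228: |R|=0.43096 <1
  x=-1.710: |R|=0.19790 <1
  x=-4.259: |R|=1.06272 >1
  x=-4.231: |R|=1.05613 >1
  x=-4.178: |R|=1.04353 >1
Stable set (-4.0000, 0).

(-4.0000,0); λ=-5 ⇒ h* = (4)/5 = 0.8000.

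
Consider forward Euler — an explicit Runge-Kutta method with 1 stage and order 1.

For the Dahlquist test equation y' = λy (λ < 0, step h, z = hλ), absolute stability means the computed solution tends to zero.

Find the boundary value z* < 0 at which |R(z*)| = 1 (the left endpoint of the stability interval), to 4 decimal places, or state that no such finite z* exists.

Set f=λy, z=hλ:
  order 1, 1-stage ⇒ R(z)=1+z
  (e.g. R(-0.72)=0.28000, |R|=0.28000)

Boundary: |R(x)|=1, x<0.
x=-0.72: |R|=0.2800
|R(-1.69)|=0.6900 |R(-1.49)|=0.4900 |R(-0.73)|=0.2700
Bisect:
  x_lo=-2.8735 |R|=1.8735  x_hi=-0.2514 |R|=0.7486
  mid=-1.56244 |R|=0.56244 →hi
  mid=-2.21797 |R|=1.21797 →lo
  mid=-1.89021 |R|=0.89021 →hi
  mid=-2.05409 |R|=1.05409 →lo
  mid=-1.97215 |R|=0.97215 →hi
  mid=-2.01312 |R|=1.01312 →lo
  mid=-1.99263 |R|=0.99263 →hi
  ...
  [-2.00016,-2.00000] ⇒ x*=-2.0000
So |R|<1 on (-2.0000, 0).

z* = -2.0000.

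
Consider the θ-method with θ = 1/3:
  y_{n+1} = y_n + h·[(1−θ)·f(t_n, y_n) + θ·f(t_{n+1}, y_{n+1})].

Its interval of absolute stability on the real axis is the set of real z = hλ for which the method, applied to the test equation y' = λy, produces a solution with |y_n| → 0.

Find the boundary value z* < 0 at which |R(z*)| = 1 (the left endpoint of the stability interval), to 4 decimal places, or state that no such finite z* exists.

With y'=λy (z=hλ):
  y_{n+1} = y_n + z·[2/3·y_n + 1/3·y_{n+1}] ⇒ (1 − 1/3z)y_{n+1} = (1 + 2/3z)y_n
  R(z) = (1 + 2/3z)/(1 − 1/3z).

Find x<0 with |R(x)|<1.
x=-0.98: |R|=0.2613
R=−1: 1+2/3x = −1+1/3x ⇒ -1/3x=2 ⇒ x=2/(-1/3)=-6.0000
Confirm numerically:
  x=-5.955: |R|=0.99497 <1
  x=-4.991: |R|=0.87373 <1
  x=-2.997: |R|=0.49925 <1
  x=-6.546: |R|=1.05720 >1
  x=-6.445: |R|=1.04711 >1
  x=-6.038: |R|=1.00420 >1
So |R|<1 on (-6.0000, 0).

z* = -6.0000.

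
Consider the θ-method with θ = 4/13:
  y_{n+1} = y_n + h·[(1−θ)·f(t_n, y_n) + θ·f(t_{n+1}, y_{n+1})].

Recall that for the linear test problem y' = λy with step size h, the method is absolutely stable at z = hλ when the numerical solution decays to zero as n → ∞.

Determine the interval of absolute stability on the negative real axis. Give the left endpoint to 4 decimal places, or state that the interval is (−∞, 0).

Set f=λy, z=hλ:
  y_{n+1} = y_n + z·[9/13·y_n + 4/13·y_{n+1}] ⇒ (1 − 4/13z)y_{n+1} = (1 + 9/13z)y_n
  ⇒ R(z) = (1 + 9/13z)/(1 − 4/13z).

Need |R(x)|<1, x<0.
x=-0.91: |R|=0.2891
R=−1: 1+9/13x = −1+4/13x ⇒ -5/13x=2 ⇒ x=2/(-5/13)=-5.2000
Confirm numerically:
  x=-5.102: |R|=0.98533 <1
  x=-3.739: |R|=0.73870 <1
  x=-3.437: |R|=0.67044 <1
  x=-3.325: |R|=0.64354 <1
  x=-5.526: |R|=1.04643 >1
  x=-5.436: |R|=1.03396 >1
  x=-5.363: |R|=1.02366 >1
Stable set (-5.2000, 0).

(-5.2000, 0).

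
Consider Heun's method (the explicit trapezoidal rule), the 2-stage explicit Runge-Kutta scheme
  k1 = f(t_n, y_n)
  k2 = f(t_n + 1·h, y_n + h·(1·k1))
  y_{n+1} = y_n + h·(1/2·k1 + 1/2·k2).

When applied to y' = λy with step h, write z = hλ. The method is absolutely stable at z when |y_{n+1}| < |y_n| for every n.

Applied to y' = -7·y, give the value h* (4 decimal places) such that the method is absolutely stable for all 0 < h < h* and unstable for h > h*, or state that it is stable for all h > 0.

Test eqn y'=λy, z=hλ:
  order 2, 2-stage ⇒ R(z)=1+z+z^2/2
  (e.g. R(-0.64)=0.56480, |R|=0.56480)

Need |R(x)|<1, x<0.
x=-0.64: |R|=0.5648
|R(-1.24)|=0.5288 |R(-0.6)|=0.5800
Bisect:
  x_lo=-2.6801 |R|=1.9113  x_hi=-0.2519 |R|=0.7798
  mid=-1.46598 |R|=0.60857 →hi
  mid=-2.07302 |R|=1.07568 →lo
  mid=-1.76950 |R|=0.79606 →hi
  mid=-1.92126 |R|=0.92436 →hi
  mid=-1.99714 |R|=0.99714 →hi
  mid=-2.03508 |R|=1.03569 →lo
  mid=-2.01611 |R|=1.01624 →lo
  mid=-2.00662 |R|=1.00665 →lo
  ...
  [-2.00010,-1.99995] ⇒ x*=-2.0000
Interval (-2.0000, 0).

(-2.0000,0); λ=-7 ⇒ h* = 0.2857.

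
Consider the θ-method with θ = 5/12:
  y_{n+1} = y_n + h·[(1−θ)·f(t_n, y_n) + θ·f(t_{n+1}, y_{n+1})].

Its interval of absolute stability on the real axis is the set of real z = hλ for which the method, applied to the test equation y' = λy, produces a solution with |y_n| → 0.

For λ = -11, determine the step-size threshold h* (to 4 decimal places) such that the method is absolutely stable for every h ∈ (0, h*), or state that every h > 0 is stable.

(-12.0000,0); λ=-11 ⇒ h* = (12)/11 = 1.0909.

Test eqn y'=λy, z=hλ:
  y_{n+1} = y_n + z·[7/12·y_n + 5/12·y_{n+1}] ⇒ (1 − 5/12z)y_{n+1} = (1 + 7/12z)y_n
  so R(z) = (1 + 7/12z)/(1 − 5/12z).

Need |R(x)|<1, x<0.
x=-1.68: |R|=0.0118
R=−1: 1+7/12x = −1+5/12x ⇒ -1/6x=2 ⇒ x=2/(-1/6)=-12.0000
Confirm numerically:
  x=-10.320: |R|=0.94717 <1
  x=-9.685: |R|=0.92338 <1
  x=-6.668: |R|=0.76480 <1
  x=-12.306: |R|=1.00832 >1
  x=-12.175: |R|=1.00480 >1
Interval (-12.0000, 0).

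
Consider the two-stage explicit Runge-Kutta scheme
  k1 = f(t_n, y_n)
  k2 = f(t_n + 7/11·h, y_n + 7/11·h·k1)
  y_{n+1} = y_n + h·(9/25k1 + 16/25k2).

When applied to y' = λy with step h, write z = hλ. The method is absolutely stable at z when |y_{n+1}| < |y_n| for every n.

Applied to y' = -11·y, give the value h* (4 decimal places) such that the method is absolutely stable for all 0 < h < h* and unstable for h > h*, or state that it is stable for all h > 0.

On y'=λy, z=hλ:
  k1=λy_n ⇒ h·k1=z·y_n;  k2=λ(1+7/11z)y_n ⇒ h·k2=z(1+7/11z)y_n
  y_{n+1}/y_n = 1 + 9/25z + 16/25z(1+7/11z) = 1 + z + 112/275z²
  R(z) = 1 + z + 112/275z².

Solve |R(x)|<1 on ℝ⁻.
x=-0.63: |R|=0.5316
R=1: x+112/275x²=0 ⇒ x=−275/112=-2.4554; min R=1−1/(4·112/275)=0.3862>−1
Confirm numerically:
  x=-2.174: |R|=0.75088 <1
  x=-1.923: |R|=0.58307 <1
  x=-1.661: |R|=0.46263 <1
  x=-1.225: |R|=0.38616 <1
  x=-2.756: |R|=1.33745 >1
  x=-2.699: |R|=1.26782 >1
  x=-2.650: |R|=1.21007 >1
Stable set (-2.4554, 0).

(-2.4554,0); λ=-11 ⇒ h* = (275/112)/11 = 0.2232.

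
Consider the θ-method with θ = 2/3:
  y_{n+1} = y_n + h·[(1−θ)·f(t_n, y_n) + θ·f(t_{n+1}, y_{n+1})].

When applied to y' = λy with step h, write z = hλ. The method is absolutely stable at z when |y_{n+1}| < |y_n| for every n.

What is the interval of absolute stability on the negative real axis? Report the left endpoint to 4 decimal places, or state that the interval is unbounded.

interval (−∞, 0).

Test eqn y'=λy, z=hλ:
  y_{n+1} = y_n + z·[1/3·y_n + 2/3·y_{n+1}] ⇒ (1 − 2/3z)y_{n+1} = (1 + 1/3z)y_n
  Hence R(z) = (1 + 1/3z)/(1 − 2/3z).

Find x<0 with |R(x)|<1.
x=-1.48: |R|=0.2550
x=-2: |R|=0.1429
x=-10: |R|=0.3043
x=-100: |R|=0.4778
θ=2/3≥1/2 ⇒ |1+1/3x|<|1−2/3x| ∀x<0 ⇒ stable on all of ℝ⁻.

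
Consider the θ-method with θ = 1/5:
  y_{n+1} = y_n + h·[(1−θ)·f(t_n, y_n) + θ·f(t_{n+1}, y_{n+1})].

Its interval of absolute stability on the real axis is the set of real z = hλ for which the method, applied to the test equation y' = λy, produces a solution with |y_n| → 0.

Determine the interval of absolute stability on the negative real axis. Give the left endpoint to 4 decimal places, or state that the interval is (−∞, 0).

On y'=λy, z=hλ:
  y_{n+1} = y_n + z·[4/5·y_n + 1/5·y_{n+1}] ⇒ (1 − 1/5z)y_{n+1} = (1 + 4/5z)y_n
  Hence R(z) = (1 + 4/5z)/(1 − 1/5z).

Find x<0 with |R(x)|<1.
x=-1.12: |R|=0.0850
R=−1: 1+4/5x = −1+1/5x ⇒ -3/5x=2 ⇒ x=2/(-3/5)=-3.3333
Confirm numerically:
  x=-3.132: |R|=0.92573 <1
  x=-2.230: |R|=0.54219 <1
  x=-1.344: |R|=0.05927 <1
  x=-3.724: |R|=1.13434 >1
  x=-3.403: |R|=1.02487 >1
Interval (-3.3333, 0).

z∈(-3.3333,0).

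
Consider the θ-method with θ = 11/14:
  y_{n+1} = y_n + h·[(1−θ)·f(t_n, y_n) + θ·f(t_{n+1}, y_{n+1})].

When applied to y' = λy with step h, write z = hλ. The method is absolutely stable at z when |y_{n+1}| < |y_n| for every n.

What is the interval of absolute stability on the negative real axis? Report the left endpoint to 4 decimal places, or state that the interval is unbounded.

On y'=λy, z=hλ:
  y_{n+1} = y_n + z·[3/14·y_n + 11/14·y_{n+1}] ⇒ (1 − 11/14z)y_{n+1} = (1 + 3/14z)y_n
  so R(z) = (1 + 3/14z)/(1 − 11/14z).

Solve |R(x)|<1 on ℝ⁻.
x=-0.73: |R|=0.5361
x=-2: |R|=0.2222
x=-10: |R|=0.1290
x=-100: |R|=0.2567
θ=11/14≥1/2 ⇒ |1+3/14x|<|1−11/14x| ∀x<0 ⇒ interval (−∞,0).

(−∞, 0) — no finite endpoint.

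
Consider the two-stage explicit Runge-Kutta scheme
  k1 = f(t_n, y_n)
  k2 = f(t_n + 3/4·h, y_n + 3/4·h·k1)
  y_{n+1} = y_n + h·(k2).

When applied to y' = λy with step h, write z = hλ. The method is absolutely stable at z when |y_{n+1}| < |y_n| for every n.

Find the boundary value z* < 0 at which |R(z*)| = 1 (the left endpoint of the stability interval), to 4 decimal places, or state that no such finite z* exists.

left endpoint -1.3333.

Set f=λy, z=hλ:
  k1=λy_n ⇒ h·k1=z·y_n;  k2=λ(1+3/4z)y_n ⇒ h·k2=z(1+3/4z)y_n
  y_{n+1}/y_n = 1 + z(1+3/4z) = 1 + z + 3/4z²
  Hence R(z) = 1 + z + 3/4z².

Solve |R(x)|<1 on ℝ⁻.
x=-0.41: |R|=0.7161
R=1: x+3/4x²=0 ⇒ x=−4/3=-1.3333; min R=1−1/(4·3/4)=0.6667>−1
Confirm numerically:
  x=-1.079: |R|=0.79418 <1
  x=-0.882: |R|=0.70144 <1
  x=-0.820: |R|=0.68430 <1
  x=-0.697: |R|=0.66736 <1
  x=-1.869: |R|=1.75087 >1
  x=-1.863: |R|=1.74008 >1
So |R|<1 on (-1.3333, 0).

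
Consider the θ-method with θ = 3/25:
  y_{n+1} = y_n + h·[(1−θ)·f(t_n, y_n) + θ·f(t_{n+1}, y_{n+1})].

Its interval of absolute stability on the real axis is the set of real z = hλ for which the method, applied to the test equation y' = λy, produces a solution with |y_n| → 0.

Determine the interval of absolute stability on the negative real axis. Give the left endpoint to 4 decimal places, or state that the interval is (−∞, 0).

(-2.6316, 0).

On y'=λy, z=hλ:
  y_{n+1} = y_n + z·[22/25·y_n + 3/25·y_{n+1}] ⇒ (1 − 3/25z)y_{n+1} = (1 + 22/25z)y_n
  R(z) = (1 + 22/25z)/(1 − 3/25z).

Solve |R(x)|<1 on ℝ⁻.
x=-1.39: |R|=0.1913
R=−1: 1+22/25x = −1+3/25x ⇒ -19/25x=2 ⇒ x=2/(-19/25)=-2.6316
Confirm numerically:
  x=-2.502: |R|=0.92426 <1
  x=-2.166: |R|=0.71916 <1
  x=-1.885: |R|=0.53727 <1
  x=-1.694: |R|=0.40782 <1
  x=-2.844: |R|=1.12036 >1
  x=-2.779: |R|=1.08402 >1
  x=-2.671: |R|=1.02269 >1
Interval (-2.6316, 0).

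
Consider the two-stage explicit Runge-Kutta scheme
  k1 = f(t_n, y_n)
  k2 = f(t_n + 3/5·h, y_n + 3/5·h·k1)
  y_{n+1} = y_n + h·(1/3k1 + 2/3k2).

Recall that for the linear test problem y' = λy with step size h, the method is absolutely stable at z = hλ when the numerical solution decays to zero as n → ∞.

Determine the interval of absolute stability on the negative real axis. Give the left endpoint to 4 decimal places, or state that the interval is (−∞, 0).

z∈(-2.5000,0).

On y'=λy, z=hλ:
  k1=λy_n ⇒ h·k1=z·y_n;  k2=λ(1+3/5z)y_n ⇒ h·k2=z(1+3/5z)y_n
  y_{n+1}/y_n = 1 + 1/3z + 2/3z(1+3/5z) = 1 + z + 2/5z²
  ⇒ R(z) = 1 + z + 2/5z².

Find x<0 with |R(x)|<1.
x=-0.75: |R|=0.4750
R=1: x+2/5x²=0 ⇒ x=−5/2=-2.5000; min R=1−1/(4·2/5)=0.3750>−1
Confirm numerically:
  x=-2.165: |R|=0.70989 <1
  x=-1.753: |R|=0.47620 <1
  x=-1.424: |R|=0.38711 <1
  x=-1.095: |R|=0.38461 <1
  x=-3.070: |R|=1.69996 >1
  x=-2.933: |R|=1.50800 >1
Stable set (-2.5000, 0).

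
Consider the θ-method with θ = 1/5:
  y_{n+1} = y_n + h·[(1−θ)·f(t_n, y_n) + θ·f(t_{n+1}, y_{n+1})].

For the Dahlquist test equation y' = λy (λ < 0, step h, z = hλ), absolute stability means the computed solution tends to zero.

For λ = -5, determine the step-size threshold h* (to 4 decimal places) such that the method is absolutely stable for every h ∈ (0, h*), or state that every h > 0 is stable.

(-3.3333,0); λ=-5 ⇒ h* = (10/3)/5 = 0.6667.

With y'=λy (z=hλ):
  y_{n+1} = y_n + z·[4/5·y_n + 1/5·y_{n+1}] ⇒ (1 − 1/5z)y_{n+1} = (1 + 4/5z)y_n
  so R(z) = (1 + 4/5z)/(1 − 1/5z).

Boundary: |R(x)|=1, x<0.
x=-1.49: |R|=0.1479
R=−1: 1+4/5x = −1+1/5x ⇒ -3/5x=2 ⇒ x=2/(-3/5)=-3.3333
Confirm numerically:
  x=-2.304: |R|=0.57722 <1
  x=-2.235: |R|=0.54457 <1
  x=-1.425: |R|=0.10895 <1
  x=-3.685: |R|=1.12147 >1
  x=-3.418: |R|=1.03017 >1
So |R|<1 on (-3.3333, 0).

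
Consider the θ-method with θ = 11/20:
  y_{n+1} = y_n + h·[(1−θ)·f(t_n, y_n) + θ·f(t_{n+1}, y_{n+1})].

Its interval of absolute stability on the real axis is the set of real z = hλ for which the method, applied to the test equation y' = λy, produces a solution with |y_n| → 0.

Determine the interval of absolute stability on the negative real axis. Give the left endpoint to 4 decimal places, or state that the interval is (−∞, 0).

Test eqn y'=λy, z=hλ:
  y_{n+1} = y_n + z·[9/20·y_n + 11/20·y_{n+1}] ⇒ (1 − 11/20z)y_{n+1} = (1 + 9/20z)y_n
  R(z) = (1 + 9/20z)/(1 − 11/20z).

Boundary: |R(x)|=1, x<0.
x=-0.34: |R|=0.7136
x=-2: |R|=0.0476
x=-10: |R|=0.5385
x=-100: |R|=0.7857
θ=11/20≥1/2 ⇒ |1+9/20x|<|1−11/20x| ∀x<0 ⇒ unbounded interval.

(−∞, 0) — no finite endpoint.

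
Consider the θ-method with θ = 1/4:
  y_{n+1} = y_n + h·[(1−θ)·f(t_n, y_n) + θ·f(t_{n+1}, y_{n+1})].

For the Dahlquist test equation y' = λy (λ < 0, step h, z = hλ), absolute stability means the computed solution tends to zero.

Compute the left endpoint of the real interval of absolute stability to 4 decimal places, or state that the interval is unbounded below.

Set f=λy, z=hλ:
  y_{n+1} = y_n + z·[3/4·y_n + 1/4·y_{n+1}] ⇒ (1 − 1/4z)y_{n+1} = (1 + 3/4z)y_n
  so R(z) = (1 + 3/4z)/(1 − 1/4z).

Boundary: |R(x)|=1, x<0.
x=-1.59: |R|=0.1377
R=−1: 1+3/4x = −1+1/4x ⇒ -1/2x=2 ⇒ x=2/(-1/2)=-4.0000
Confirm numerically:
  x=-3.213: |R|=0.78178 <1
  x=-3.202: |R|=0.77839 <1
  x=-2.156: |R|=0.40091 <1
  x=-2.052: |R|=0.35625 <1
  x=-4.495: |R|=1.11654 >1
  x=-4.234: |R|=1.05684 >1
Stable set (-4.0000, 0).

z* = -4.0000.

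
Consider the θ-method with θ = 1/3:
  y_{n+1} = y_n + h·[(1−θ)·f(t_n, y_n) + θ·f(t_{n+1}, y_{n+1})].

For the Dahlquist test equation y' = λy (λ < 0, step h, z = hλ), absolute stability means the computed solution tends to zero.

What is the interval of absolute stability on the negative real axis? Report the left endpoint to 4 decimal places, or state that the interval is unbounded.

Test eqn y'=λy, z=hλ:
  y_{n+1} = y_n + z·[2/3·y_n + 1/3·y_{n+1}] ⇒ (1 − 1/3z)y_{n+1} = (1 + 2/3z)y_n
  so R(z) = (1 + 2/3z)/(1 − 1/3z).

Boundary: |R(x)|=1, x<0.
x=-1.02: |R|=0.2388
R=−1: 1+2/3x = −1+1/3x ⇒ -1/3x=2 ⇒ x=2/(-1/3)=-6.0000
Confirm numerically:
  x=-4.326: |R|=0.77150 <1
  x=-3.976: |R|=0.70986 <1
  x=-3.027: |R|=0.50672 <1
  x=-6.430: |R|=1.04560 >1
  x=-6.254: |R|=1.02745 >1
Interval (-6.0000, 0).

(-6.0000, 0).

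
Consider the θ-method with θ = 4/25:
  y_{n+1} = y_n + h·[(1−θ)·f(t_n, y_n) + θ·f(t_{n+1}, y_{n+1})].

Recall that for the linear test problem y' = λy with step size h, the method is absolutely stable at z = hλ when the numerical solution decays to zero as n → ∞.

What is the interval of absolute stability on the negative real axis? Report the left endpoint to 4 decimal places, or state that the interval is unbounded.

(-2.9412, 0).

Test eqn y'=λy, z=hλ:
  y_{n+1} = y_n + z·[21/25·y_n + 4/25·y_{n+1}] ⇒ (1 − 4/25z)y_{n+1} = (1 + 21/25z)y_n
  so R(z) = (1 + 21/25z)/(1 − 4/25z).

Need |R(x)|<1, x<0.
x=-0.69: |R|=0.3786
R=−1: 1+21/25x = −1+4/25x ⇒ -17/25x=2 ⇒ x=2/(-17/25)=-2.9412
Confirm numerically:
  x=-2.852: |R|=0.95836 <1
  x=-2.739: |R|=0.90441 <1
  x=-2.232: |R|=0.64466 <1
  x=-3.364: |R|=1.18691 >1
  x=-3.343: |R|=1.17802 >1
  x=-3.130: |R|=1.08555 >1
Interval (-2.9412, 0).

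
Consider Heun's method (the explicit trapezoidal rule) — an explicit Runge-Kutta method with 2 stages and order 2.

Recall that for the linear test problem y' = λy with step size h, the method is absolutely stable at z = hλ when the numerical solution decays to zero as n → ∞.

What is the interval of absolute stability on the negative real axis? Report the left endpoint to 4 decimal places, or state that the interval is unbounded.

z∈(-2.0000,0).

On y'=λy, z=hλ:
  order 2, 2-stage ⇒ R(z)=1+z+z^2/2
  (e.g. R(-0.52)=0.61520, |R|=0.61520)

Boundary: |R(x)|=1, x<0.
x=-0.52: |R|=0.6152
|R(-1.89)|=0.8960 |R(-1.25)|=0.5312 |R(-0.57)|=0.5924
Bisect:
  x_lo=-2.6083 |R|=1.7932  x_hi=-0.1522 |R|=0.8594
  mid=-1.38022 |R|=0.57229 →hi
  mid=-1.99424 |R|=0.99426 →hi
  mid=-2.30125 |R|=1.34662 →lo
  mid=-2.14774 |R|=1.15866 →lo
  mid=-2.07099 |R|=1.07351 →lo
  mid=-2.03262 |R|=1.03315 →lo
  mid=-2.01343 |R|=1.01352 →lo
  ...
  [-2.00009,-1.99994] ⇒ x*=-2.0000
Interval (-2.0000, 0).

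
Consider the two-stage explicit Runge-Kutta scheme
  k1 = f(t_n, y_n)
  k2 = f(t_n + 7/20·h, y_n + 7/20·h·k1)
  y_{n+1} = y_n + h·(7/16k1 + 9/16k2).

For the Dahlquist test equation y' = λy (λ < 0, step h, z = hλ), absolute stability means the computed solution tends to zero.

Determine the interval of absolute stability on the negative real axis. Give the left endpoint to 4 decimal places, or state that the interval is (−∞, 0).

(-5.0794, 0).

Set f=λy, z=hλ:
  k1=λy_n ⇒ h·k1=z·y_n;  k2=λ(1+7/20z)y_n ⇒ h·k2=z(1+7/20z)y_n
  y_{n+1}/y_n = 1 + 7/16z + 9/16z(1+7/20z) = 1 + z + 63/320z²
  ⇒ R(z) = 1 + z + 63/320z².

Boundary: |R(x)|=1, x<0.
x=-0.76: |R|=0.3537
R=1: x+63/320x²=0 ⇒ x=−320/63=-5.0794; min R=1−1/(4·63/320)=-0.2698>−1
Confirm numerically:
  x=-3.590: |R|=0.05266 <1
  x=-3.571: |R|=0.06044 <1
  x=-3.304: |R|=0.15483 <1
  x=-2.940: |R|=0.23829 <1
  x=-5.345: |R|=1.27953 >1
  x=-5.216: |R|=1.14031 >1
Stable set (-5.0794, 0).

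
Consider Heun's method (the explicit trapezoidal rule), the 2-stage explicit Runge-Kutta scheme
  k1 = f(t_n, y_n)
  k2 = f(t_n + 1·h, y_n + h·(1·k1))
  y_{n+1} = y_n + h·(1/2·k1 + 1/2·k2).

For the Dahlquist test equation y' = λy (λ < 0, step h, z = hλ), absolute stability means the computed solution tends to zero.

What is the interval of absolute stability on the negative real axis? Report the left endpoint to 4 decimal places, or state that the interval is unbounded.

z∈(-2.0000,0).

Set f=λy, z=hλ:
  order 2, 2-stage ⇒ R(z)=1+z+z^2/2
  (e.g. R(-1.14)=0.50980, |R|=0.50980)

Solve |R(x)|<1 on ℝ⁻.
x=-1.14: |R|=0.5098
|R(-1.8)|=0.8200 |R(-1.5)|=0.6250 |R(-1.38)|=0.5722
Bisect:
  x_lo=-2.7034 |R|=1.9508  x_hi=-0.1640 |R|=0.8494
  mid=-1.43372 |R|=0.59405 →hi
  mid=-2.06855 |R|=1.07090 →lo
  mid=-1.75113 |R|=0.78210 →hi
  mid=-1.90984 |R|=0.91391 →hi
  mid=-1.98920 |R|=0.98926 →hi
  mid=-2.02888 |R|=1.02929 →lo
  mid=-2.00904 |R|=1.00908 →lo
  mid=-1.99912 |R|=0.99912 →hi
  ...
  [-2.00005,-1.99989] ⇒ x*=-2.0000
Stable set (-2.0000, 0).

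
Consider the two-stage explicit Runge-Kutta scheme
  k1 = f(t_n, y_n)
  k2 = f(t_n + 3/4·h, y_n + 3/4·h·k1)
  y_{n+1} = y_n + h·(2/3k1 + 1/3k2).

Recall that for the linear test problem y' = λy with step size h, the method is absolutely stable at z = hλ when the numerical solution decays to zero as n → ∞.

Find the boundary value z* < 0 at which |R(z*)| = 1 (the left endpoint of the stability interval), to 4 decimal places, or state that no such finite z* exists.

Test eqn y'=λy, z=hλ:
  k1=λy_n ⇒ h·k1=z·y_n;  k2=λ(1+3/4z)y_n ⇒ h·k2=z(1+3/4z)y_n
  y_{n+1}/y_n = 1 + 2/3z + 1/3z(1+3/4z) = 1 + z + 1/4z²
  R(z) = 1 + z + 1/4z².

Need |R(x)|<1, x<0.
x=-0.62: |R|=0.4761
R=1: x+1/4x²=0 ⇒ x=−4=-4.0000; min R=1−1/(4·1/4)=0.0000>−1
Confirm numerically:
  x=-3.752: |R|=0.76738 <1
  x=-3.400: |R|=0.49000 <1
  x=-3.331: |R|=0.44289 <1
  x=-3.146: |R|=0.32833 <1
  x=-4.555: |R|=1.63201 >1
  x=-4.496: |R|=1.55750 >1
Stable set (-4.0000, 0).

z* = -4.0000.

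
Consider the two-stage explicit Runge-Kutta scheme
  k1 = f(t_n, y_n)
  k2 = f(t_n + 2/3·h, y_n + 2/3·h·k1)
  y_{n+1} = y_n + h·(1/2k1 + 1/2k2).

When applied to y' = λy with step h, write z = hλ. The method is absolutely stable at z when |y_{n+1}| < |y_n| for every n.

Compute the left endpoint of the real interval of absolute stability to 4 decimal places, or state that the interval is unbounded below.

With y'=λy (z=hλ):
  k1=λy_n ⇒ h·k1=z·y_n;  k2=λ(1+2/3z)y_n ⇒ h·k2=z(1+2/3z)y_n
  y_{n+1}/y_n = 1 + 1/2z + 1/2z(1+2/3z) = 1 + z + 1/3z²
  so R(z) = 1 + z + 1/3z².

Need |R(x)|<1, x<0.
x=-0.88: |R|=0.3781
R=1: x+1/3x²=0 ⇒ x=−3=-3.0000; min R=1−1/(4·1/3)=0.2500>−1
Confirm numerically:
  x=-2.528: |R|=0.60226 <1
  x=-2.486: |R|=0.57407 <1
  x=-1.646: |R|=0.25711 <1
  x=-1.506: |R|=0.25001 <1
  x=-3.310: |R|=1.34203 >1
  x=-3.125: |R|=1.13021 >1
  x=-3.112: |R|=1.11618 >1
Interval (-3.0000, 0).

z* = -3.0000.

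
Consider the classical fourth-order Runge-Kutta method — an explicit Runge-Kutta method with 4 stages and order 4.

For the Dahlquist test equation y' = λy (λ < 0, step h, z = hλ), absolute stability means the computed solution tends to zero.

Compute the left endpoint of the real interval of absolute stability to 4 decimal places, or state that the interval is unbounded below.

With y'=λy (z=hλ):
  order 4, 4-stage ⇒ R(z)=1+z+z^2/2+z^3/6+z^4/24
  (e.g. R(-1.04)=0.36207, |R|=0.36207)

Solve |R(x)|<1 on ℝ⁻.
x=-1.04: |R|=0.3621
|R(-1.53)|=0.2718 |R(-1.01)|=0.3717 |R(-0.74)|=0.4788
Bisect:
  x_lo=-3.1849 |R|=1.7897  x_hi=-0.0679 |R|=0.9343
  mid=-1.62642 |R|=0.27071 →hi
  mid=-2.40566 |R|=0.56309 →hi
  mid=-2.79528 |R|=1.01517 →lo
  mid=-2.60047 |R|=0.75528 →hi
  mid=-2.69788 |R|=0.87601 →hi
  mid=-2.74658 |R|=0.94319 →hi
  mid=-2.77093 |R|=0.97856 →hi
  mid=-2.78311 |R|=0.99671 →hi
  ...
  [-2.78539,-2.78520] ⇒ x*=-2.7853
Interval (-2.7853, 0).

left endpoint -2.7853.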